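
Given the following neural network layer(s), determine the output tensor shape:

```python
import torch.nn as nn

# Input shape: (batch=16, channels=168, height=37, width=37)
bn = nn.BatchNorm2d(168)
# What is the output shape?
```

Input: (16, 168, 37, 37) -> Output: (16, 168, 37, 37)

Answer: (16, 168, 37, 37)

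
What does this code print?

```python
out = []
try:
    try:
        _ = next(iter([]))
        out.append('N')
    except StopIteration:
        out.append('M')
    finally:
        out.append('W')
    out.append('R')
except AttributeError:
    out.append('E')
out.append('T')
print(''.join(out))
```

Execution trace: 'M' (inner except StopIteration) → 'W' (inner finally) → 'R' (try body, no exception) → 'T' (after the try/except). Output: MWRT

Answer: MWRT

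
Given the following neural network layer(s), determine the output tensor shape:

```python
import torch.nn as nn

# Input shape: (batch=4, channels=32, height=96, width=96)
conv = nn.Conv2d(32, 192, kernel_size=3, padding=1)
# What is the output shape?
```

Input: (4, 32, 96, 96) -> Output: (4, 192, 96, 96)

Answer: (4, 192, 96, 96)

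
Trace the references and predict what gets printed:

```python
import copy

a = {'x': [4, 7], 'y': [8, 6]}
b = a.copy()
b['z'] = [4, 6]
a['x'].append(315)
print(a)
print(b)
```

Key concept: shallow copy of dict with mutable values.
Step by step:
`a = {'x': [4, 7], 'y': [8, 6]}` → a = {'x': [4, 7], 'y': [8, 6]}
`b = a.copy()` → b = {'x': [4, 7], 'y': [8, 6]}
`b['z'] = [4, 6]` → b = {'x': [4, 7], 'y': [8, 6], 'z': [4, 6]}
`a['x'].append(315)` → a = {'x': [4, 7, 315], 'y': [8, 6]}; b = {'x': [4, 7, 315], 'y': [8, 6], 'z': [4, 6]}
`print(a)` → prints {'x': [4, 7, 315], 'y': [8, 6]}
`print(b)` → prints {'x': [4, 7, 315], 'y': [8, 6], 'z': [4, 6]}

Answer:
{'x': [4, 7, 315], 'y': [8, 6]}
{'x': [4, 7, 315], 'y': [8, 6], 'z': [4, 6]}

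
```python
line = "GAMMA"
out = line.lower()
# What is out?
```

Trace:
`line = "GAMMA"` → line = 'GAMMA'
`out = line.lower()` → out = 'gamma'
So out = 'gamma'

Answer: 'gamma'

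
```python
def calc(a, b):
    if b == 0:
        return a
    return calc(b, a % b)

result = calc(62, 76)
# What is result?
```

calc(62, 76) -> calc(76, 62) -> calc(62, 14) -> calc(14, 6) -> calc(6, 2) -> calc(2, 0) -> 2

Answer: 2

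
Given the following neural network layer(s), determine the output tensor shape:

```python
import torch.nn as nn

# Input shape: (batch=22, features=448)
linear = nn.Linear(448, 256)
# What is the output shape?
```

Input: (22, 448) -> Output: (22, 256)

Answer: (22, 256)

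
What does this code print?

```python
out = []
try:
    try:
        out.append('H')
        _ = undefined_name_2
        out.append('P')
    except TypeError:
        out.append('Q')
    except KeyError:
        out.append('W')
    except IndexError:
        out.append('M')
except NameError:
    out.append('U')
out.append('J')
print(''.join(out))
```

Execution trace: 'H' (try body) → 'U' (outer except NameError) → 'J' (after the try/except). Output: HUJ

Answer: HUJ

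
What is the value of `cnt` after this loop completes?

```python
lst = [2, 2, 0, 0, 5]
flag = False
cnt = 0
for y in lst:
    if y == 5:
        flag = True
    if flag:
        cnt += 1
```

Count elements after first 5 in [2, 2, 0, 0, 5]
`cnt` takes the values: 0 → 1

Answer: 1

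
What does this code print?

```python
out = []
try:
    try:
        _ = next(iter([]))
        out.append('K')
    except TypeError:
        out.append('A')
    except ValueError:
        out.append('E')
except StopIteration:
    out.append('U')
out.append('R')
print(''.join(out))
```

Execution trace: 'U' (outer except StopIteration) → 'R' (after the try/except). Output: UR

Answer: UR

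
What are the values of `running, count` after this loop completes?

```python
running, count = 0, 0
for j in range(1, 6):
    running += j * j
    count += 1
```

Sum of squares and count
`running, count` takes the values: (0, 0) → (1, 0) → (1, 1) → (5, 1) → (5, 2) → (14, 2) → (14, 3) → (30, 3) → (30, 4) → (55, 4) → (55, 5)

Answer: 55, 5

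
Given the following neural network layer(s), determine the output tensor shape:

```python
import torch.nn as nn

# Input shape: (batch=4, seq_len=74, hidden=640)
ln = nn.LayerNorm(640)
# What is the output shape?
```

Input: (4, 74, 640) -> Output: (4, 74, 640)

Answer: (4, 74, 640)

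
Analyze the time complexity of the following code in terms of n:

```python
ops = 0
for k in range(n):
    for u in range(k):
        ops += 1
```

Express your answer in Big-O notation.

Each loop level contributes: n × n. Multiplying the contributions gives O(n^2).

Answer: O(n^2)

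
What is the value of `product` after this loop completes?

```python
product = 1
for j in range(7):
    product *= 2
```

2^7 = 128
`product` takes the values: 1 → 2 → 4 → 8 → 16 → 32 → 64 → 128

Answer: 128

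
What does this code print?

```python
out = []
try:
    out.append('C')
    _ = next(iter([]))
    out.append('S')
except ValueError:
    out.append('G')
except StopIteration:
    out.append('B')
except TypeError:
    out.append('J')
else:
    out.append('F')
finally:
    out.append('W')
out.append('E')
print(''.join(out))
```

Execution trace: 'C' (try body) → 'B' (except StopIteration) → 'W' (finally) → 'E' (after the try/except). Output: CBWE

Answer: CBWE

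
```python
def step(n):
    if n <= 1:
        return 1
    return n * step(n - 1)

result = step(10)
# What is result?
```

step(10) = 10 * 9 * 8 * 7 * 6 * 5 * 4 * 3 * 2 * 1 = 3628800

Answer: 3628800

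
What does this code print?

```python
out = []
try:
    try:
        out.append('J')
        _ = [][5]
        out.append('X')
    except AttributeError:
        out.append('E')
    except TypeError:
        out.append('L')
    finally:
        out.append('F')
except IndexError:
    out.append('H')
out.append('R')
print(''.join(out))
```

Execution trace: 'J' (inner try body) → 'F' (inner finally) → 'H' (outer except IndexError) → 'R' (after the try/except). Output: JFHR

Answer: JFHR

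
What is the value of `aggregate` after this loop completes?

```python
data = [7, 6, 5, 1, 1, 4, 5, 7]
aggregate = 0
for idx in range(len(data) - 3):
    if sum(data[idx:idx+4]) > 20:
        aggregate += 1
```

Count windows with sum > 20
`aggregate` takes the values: 0

Answer: 0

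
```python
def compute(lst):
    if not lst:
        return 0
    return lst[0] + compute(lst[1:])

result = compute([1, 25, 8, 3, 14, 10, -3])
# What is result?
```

1 + 25 + 8 + 3 + 14 + 10 + (-3) + 0 = 58

Answer: 58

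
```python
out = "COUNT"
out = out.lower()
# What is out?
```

Trace:
`out = "COUNT"` → out = 'COUNT'
`out = out.lower()` → out = 'count'
So out = 'count'

Answer: 'count'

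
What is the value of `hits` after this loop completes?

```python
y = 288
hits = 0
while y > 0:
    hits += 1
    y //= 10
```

Count digits by repeated division by 10
`hits` takes the values: 0 → 1 → 2 → 3

Answer: 3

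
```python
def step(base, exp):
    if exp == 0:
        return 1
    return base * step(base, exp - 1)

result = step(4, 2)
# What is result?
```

step(4, 2) = 4 * 4 = 16

Answer: 16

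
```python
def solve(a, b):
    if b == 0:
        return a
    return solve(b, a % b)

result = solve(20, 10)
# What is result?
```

solve(20, 10) -> solve(10, 0) -> 10

Answer: 10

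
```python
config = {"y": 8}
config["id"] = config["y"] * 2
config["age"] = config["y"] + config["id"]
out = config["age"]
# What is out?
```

Trace:
`config = {"y": 8}` → config = {'y': 8}
`config["id"] = config["y"] * 2` → config = {'y': 8, 'id': 16}
`config["age"] = config["y"] + config["id"]` → config = {'y': 8, 'id': 16, 'age': 24}
`out = config["age"]` → out = 24
So out = 24

Answer: 24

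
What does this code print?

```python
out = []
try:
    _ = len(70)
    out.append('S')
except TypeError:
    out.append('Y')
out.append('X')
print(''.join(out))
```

Execution trace: 'Y' (except TypeError) → 'X' (after the try/except). Output: YX

Answer: YX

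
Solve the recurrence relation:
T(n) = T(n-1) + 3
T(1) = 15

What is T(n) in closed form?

Unrolling: T(n) = T(1) + 3·(n-1) = 15 + 3(n-1) = 3n + 12.

Answer: T(n) = 3n + 12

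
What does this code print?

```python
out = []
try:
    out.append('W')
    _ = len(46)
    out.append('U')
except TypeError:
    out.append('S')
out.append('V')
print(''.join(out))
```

Execution trace: 'W' (try body) → 'S' (except TypeError) → 'V' (after the try/except). Output: WSV

Answer: WSV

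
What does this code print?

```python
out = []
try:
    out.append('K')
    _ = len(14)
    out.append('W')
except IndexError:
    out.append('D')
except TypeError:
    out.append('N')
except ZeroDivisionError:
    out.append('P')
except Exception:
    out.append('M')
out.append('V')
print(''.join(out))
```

Execution trace: 'K' (try body) → 'N' (except TypeError) → 'V' (after the try/except). Output: KNV

Answer: KNV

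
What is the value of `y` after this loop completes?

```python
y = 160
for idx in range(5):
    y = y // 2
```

Halve 5 times: 160 // 2^5 = 5
`y` takes the values: 160 → 80 → 40 → 20 → 10 → 5

Answer: 5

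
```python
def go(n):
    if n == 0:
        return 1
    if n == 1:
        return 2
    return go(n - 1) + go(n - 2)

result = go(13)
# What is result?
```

Build up from base cases: go(0)=1, go(1)=2, go(2)=3, go(3)=5, go(4)=8, go(5)=13, go(6)=21, ..., go(13)=610

Answer: 610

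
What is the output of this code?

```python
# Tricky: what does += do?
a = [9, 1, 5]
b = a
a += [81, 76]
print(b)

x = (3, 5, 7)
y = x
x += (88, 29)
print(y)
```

Key concept: += behavior differs for mutable vs immutable.
Step by step:
`a = [9, 1, 5]` → a = [9, 1, 5]
`b = a` → b = [9, 1, 5] (same object as a)
`a += [81, 76]` → a = [9, 1, 5, 81, 76] (same object as b); b = [9, 1, 5, 81, 76] (same object as a)
`print(b)` → prints [9, 1, 5, 81, 76]
`x = (3, 5, 7)` → x = (3, 5, 7)
`y = x` → y = (3, 5, 7)
`x += (88, 29)` → x = (3, 5, 7, 88, 29)
`print(y)` → prints (3, 5, 7)

Answer:
[9, 1, 5, 81, 76]
(3, 5, 7)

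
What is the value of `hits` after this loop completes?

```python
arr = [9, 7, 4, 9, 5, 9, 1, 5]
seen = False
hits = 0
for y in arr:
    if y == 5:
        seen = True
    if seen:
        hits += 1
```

Count elements after first 5 in [9, 7, 4, 9, 5, 9, 1, 5]
`hits` takes the values: 0 → 1 → 2 → 3 → 4

Answer: 4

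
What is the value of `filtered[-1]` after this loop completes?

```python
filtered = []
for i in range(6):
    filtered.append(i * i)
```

Last element of squares 0 to 5
`filtered` takes the values: [] → [0] → [0, 1] → [0, 1, 4] → [0, 1, 4, 9] → [0, 1, 4, 9, 16] → [0, 1, 4, 9, 16, 25]
So `filtered[-1]` = 25

Answer: 25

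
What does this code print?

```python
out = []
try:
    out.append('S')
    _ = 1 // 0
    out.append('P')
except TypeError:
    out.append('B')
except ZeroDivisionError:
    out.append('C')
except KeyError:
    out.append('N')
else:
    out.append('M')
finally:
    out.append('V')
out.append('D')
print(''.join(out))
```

Execution trace: 'S' (try body) → 'C' (except ZeroDivisionError) → 'V' (finally) → 'D' (after the try/except). Output: SCVD

Answer: SCVD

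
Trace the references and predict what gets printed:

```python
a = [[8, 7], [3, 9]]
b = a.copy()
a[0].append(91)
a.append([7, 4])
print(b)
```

Key concept: shallow copy with nested lists.
Step by step:
`a = [[8, 7], [3, 9]]` → a = [[8, 7], [3, 9]]
`b = a.copy()` → b = [[8, 7], [3, 9]]
`a[0].append(91)` → a = [[8, 7, 91], [3, 9]]; b = [[8, 7, 91], [3, 9]]
`a.append([7, 4])` → a = [[8, 7, 91], [3, 9], [7, 4]]
`print(b)` → prints [[8, 7, 91], [3, 9]]

Answer: [[8, 7, 91], [3, 9]]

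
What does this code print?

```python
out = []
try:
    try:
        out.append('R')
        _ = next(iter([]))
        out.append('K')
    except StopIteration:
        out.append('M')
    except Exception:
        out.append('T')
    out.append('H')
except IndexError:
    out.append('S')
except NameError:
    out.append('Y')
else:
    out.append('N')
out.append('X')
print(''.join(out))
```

Execution trace: 'R' (inner try body) → 'M' (inner except StopIteration) → 'H' (try body, no exception) → 'N' (else) → 'X' (after the try/except). Output: RMHNX

Answer: RMHNX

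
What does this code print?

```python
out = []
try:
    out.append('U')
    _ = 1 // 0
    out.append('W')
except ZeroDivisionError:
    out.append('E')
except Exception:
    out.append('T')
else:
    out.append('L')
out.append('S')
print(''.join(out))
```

Execution trace: 'U' (try body) → 'E' (except ZeroDivisionError) → 'S' (after the try/except). Output: UES

Answer: UES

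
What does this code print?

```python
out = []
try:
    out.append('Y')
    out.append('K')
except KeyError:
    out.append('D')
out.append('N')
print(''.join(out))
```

Execution trace: 'Y' (try body) → 'K' (try body, no exception) → 'N' (after the try/except). Output: YKN

Answer: YKN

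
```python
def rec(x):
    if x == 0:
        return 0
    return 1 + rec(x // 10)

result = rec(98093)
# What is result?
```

Count of digits of 98093: 5

Answer: 5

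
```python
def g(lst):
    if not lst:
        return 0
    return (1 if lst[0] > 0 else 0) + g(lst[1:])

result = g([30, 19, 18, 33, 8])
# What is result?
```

Count of positive elements in [30, 19, 18, 33, 8] = 5

Answer: 5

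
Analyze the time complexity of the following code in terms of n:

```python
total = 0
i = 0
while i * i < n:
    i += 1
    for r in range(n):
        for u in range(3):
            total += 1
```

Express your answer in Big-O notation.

Each loop level contributes: √n × n × 1. Multiplying the contributions gives O(n√n).

Answer: O(n√n)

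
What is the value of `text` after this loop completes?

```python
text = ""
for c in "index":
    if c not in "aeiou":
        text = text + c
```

Remove vowels from 'index'
`text` takes the values: "" → "n" → "nd" → "ndx"

Answer: "ndx"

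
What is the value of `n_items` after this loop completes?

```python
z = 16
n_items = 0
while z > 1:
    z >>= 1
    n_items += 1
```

Count right shifts until 1
`n_items` takes the values: 0 → 1 → 2 → 3 → 4

Answer: 4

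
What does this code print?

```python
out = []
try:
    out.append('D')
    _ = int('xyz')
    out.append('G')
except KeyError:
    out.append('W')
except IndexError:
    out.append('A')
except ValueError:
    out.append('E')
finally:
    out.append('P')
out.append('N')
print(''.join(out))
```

Execution trace: 'D' (try body) → 'E' (except ValueError) → 'P' (finally) → 'N' (after the try/except). Output: DEPN

Answer: DEPN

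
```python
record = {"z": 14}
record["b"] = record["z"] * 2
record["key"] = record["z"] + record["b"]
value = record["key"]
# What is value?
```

Trace:
`record = {"z": 14}` → record = {'z': 14}
`record["b"] = record["z"] * 2` → record = {'z': 14, 'b': 28}
`record["key"] = record["z"] + record["b"]` → record = {'z': 14, 'b': 28, 'key': 42}
`value = record["key"]` → value = 42
So value = 42

Answer: 42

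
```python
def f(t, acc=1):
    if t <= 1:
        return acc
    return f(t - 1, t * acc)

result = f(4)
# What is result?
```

Accumulator trace (n, acc): (4, 1) -> (3, 4) -> (2, 12) -> (1, 24) -> return 24

Answer: 24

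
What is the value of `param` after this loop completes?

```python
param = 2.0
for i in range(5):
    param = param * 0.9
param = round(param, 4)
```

Exponential decay: 2.0 * 0.9^5
`param` takes the values: 2.0 → 1.8 → 1.62 → 1.458 → 1.3122 → 1.18098 → 1.181

Answer: 1.181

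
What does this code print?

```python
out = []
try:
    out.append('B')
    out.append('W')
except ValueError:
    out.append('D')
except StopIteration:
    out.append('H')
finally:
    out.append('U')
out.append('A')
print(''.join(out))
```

Execution trace: 'B' (try body) → 'W' (try body, no exception) → 'U' (finally) → 'A' (after the try/except). Output: BWUA

Answer: BWUA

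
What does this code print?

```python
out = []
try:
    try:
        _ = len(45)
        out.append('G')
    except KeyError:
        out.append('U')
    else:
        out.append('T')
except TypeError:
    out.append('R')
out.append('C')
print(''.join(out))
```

Execution trace: 'R' (outer except TypeError) → 'C' (after the try/except). Output: RC

Answer: RC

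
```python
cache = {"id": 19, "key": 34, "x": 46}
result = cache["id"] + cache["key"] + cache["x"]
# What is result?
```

Trace:
`cache = {"id": 19, "key": 34, "x": 46}` → cache = {'id': 19, 'key': 34, 'x': 46}
`result = cache["id"] + cache["key"] + cache["x"]` → result = 99
So result = 99

Answer: 99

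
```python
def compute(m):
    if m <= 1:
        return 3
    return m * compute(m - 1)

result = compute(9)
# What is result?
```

compute(9) = 9 * 8 * 7 * 6 * 5 * 4 * 3 * 2 * 3 = 1088640

Answer: 1088640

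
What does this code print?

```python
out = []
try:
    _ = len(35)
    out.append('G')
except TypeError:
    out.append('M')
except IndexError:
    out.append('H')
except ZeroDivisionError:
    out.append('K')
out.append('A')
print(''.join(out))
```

Execution trace: 'M' (except TypeError) → 'A' (after the try/except). Output: MA

Answer: MA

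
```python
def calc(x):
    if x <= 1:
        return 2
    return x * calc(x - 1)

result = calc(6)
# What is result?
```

calc(6) = 6 * 5 * 4 * 3 * 2 * 2 = 1440

Answer: 1440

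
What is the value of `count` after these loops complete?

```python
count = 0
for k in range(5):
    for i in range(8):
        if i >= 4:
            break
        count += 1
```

Inner breaks at 4, outer runs 5 times
`count` takes the values: 0 → 1 → 2 → 3 → 4 → 5 → 6 → 7 → 8 → 9 → 10 → 11 → 12 → 13 → 14 → 15 → 16 → 17 → 18 → 19 → 20

Answer: 20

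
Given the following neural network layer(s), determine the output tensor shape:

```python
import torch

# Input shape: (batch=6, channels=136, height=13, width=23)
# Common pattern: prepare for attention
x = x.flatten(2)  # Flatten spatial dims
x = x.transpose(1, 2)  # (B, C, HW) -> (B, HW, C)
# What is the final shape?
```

Input: (6, 136, 13, 23) -> after flatten(2): (6, 136, 299) -> Output: (6, 299, 136)

Answer: (6, 299, 136)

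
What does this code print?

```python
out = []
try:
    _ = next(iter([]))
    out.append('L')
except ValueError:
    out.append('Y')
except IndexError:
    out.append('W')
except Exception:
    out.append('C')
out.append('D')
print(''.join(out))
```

Execution trace: 'C' (except Exception) → 'D' (after the try/except). Output: CD

Answer: CD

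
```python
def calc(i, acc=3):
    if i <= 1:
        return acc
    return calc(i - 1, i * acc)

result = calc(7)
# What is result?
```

Accumulator trace (n, acc): (7, 3) -> (6, 21) -> (5, 126) -> (4, 630) -> (3, 2520) -> (2, 7560) -> (1, 15120) -> return 15120

Answer: 15120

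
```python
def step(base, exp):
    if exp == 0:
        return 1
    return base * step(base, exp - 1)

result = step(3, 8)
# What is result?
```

step(3, 8) = 3 * 3 * 3 * 3 * 3 * 3 * 3 * 3 = 6561

Answer: 6561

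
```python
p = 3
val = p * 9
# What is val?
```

Trace:
`p = 3` → p = 3
`val = p * 9` → val = 27
So val = 27

Answer: 27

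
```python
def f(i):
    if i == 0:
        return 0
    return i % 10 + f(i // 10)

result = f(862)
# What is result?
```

Sum of digits of 862: 2 + 6 + 8 = 16

Answer: 16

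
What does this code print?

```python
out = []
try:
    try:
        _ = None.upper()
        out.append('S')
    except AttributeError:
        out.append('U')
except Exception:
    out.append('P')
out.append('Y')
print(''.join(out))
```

Execution trace: 'U' (inner except AttributeError) → 'Y' (after the try/except). Output: UY

Answer: UY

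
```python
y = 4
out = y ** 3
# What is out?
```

Trace:
`y = 4` → y = 4
`out = y ** 3` → out = 64
So out = 64

Answer: 64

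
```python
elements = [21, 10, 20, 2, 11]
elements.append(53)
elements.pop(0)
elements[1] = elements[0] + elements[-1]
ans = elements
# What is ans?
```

Trace:
`elements = [21, 10, 20, 2, 11]` → elements = [21, 10, 20, 2, 11]
`elements.append(53)` → elements = [21, 10, 20, 2, 11, 53]
`elements.pop(0)` → elements = [10, 20, 2, 11, 53]
`elements[1] = elements[0] + elements[-1]` → elements = [10, 63, 2, 11, 53]
`ans = elements` → ans = [10, 63, 2, 11, 53]
So ans = [10, 63, 2, 11, 53]

Answer: [10, 63, 2, 11, 53]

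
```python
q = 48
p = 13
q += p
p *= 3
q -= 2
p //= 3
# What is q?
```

Trace:
`q = 48` → q = 48
`p = 13` → p = 13
`q += p` → q = 61
`p *= 3` → p = 39
`q -= 2` → q = 59
`p //= 3` → p = 13
So q = 59

Answer: 59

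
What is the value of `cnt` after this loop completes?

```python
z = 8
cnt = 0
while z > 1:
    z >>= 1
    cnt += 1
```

Count right shifts until 1
`cnt` takes the values: 0 → 1 → 2 → 3

Answer: 3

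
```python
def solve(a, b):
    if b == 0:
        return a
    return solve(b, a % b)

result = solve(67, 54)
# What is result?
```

solve(67, 54) -> solve(54, 13) -> solve(13, 2) -> solve(2, 1) -> solve(1, 0) -> 1

Answer: 1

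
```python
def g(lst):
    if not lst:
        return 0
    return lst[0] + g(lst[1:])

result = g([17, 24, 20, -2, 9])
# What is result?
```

17 + 24 + 20 + (-2) + 9 + 0 = 68

Answer: 68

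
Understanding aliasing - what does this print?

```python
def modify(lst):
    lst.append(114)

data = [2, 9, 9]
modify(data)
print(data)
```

Key concept: function modifies passed list.
Step by step:
`data = [2, 9, 9]` → data = [2, 9, 9]
`modify(data)` → data = [2, 9, 9, 114]
`print(data)` → prints [2, 9, 9, 114]

Answer: [2, 9, 9, 114]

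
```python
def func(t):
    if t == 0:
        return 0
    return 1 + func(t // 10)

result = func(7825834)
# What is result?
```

Count of digits of 7825834: 7

Answer: 7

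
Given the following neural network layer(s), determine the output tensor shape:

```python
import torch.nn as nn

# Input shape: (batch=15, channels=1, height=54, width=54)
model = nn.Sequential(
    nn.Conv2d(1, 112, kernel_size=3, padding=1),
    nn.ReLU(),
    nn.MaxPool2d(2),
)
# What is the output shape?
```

Input: (15, 1, 54, 54) -> after Conv2d: (15, 112, 54, 54) -> after ReLU: (15, 112, 54, 54) -> Output: (15, 112, 27, 27)

Answer: (15, 112, 27, 27)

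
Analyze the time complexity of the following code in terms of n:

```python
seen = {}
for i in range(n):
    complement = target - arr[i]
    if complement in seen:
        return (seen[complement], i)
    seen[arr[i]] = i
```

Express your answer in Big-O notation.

This is Two sum with hash map. Time complexity: O(n).

Answer: O(n)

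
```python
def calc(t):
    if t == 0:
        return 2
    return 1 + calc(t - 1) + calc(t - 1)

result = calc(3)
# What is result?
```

calc(t) = 1 + 2·calc(t-1), calc(0)=2. Closed form: (2+1)·2^3 - 1 = 23.

Answer: 23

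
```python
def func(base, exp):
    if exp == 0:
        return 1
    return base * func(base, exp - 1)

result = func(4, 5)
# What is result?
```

func(4, 5) = 4 * 4 * 4 * 4 * 4 = 1024

Answer: 1024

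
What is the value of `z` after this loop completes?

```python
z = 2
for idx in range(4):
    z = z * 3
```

Multiply by 3, 4 times: 2 * 3^4 = 162
`z` takes the values: 2 → 6 → 18 → 54 → 162

Answer: 162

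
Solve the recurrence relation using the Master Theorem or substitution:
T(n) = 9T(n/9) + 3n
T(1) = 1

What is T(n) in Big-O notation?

By Master Theorem: a=9, b=9, f(n)=3n. Since log_9(9) = 1 and f(n) = Θ(n^1), Case 2 applies. T(n) = O(n log n).

Answer: O(n log n)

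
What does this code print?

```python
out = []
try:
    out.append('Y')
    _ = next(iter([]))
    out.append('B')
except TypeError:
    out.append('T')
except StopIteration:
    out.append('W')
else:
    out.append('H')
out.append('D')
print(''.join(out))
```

Execution trace: 'Y' (try body) → 'W' (except StopIteration) → 'D' (after the try/except). Output: YWD

Answer: YWD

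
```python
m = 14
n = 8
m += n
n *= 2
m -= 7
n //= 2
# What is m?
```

Trace:
`m = 14` → m = 14
`n = 8` → n = 8
`m += n` → m = 22
`n *= 2` → n = 16
`m -= 7` → m = 15
`n //= 2` → n = 8
So m = 15

Answer: 15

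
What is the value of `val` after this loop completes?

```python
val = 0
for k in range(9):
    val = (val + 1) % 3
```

Increment mod 3, 9 times = 0
`val` takes the values: 0 → 1 → 2 → 0 → 1 → 2 → 0 → 1 → 2 → 0

Answer: 0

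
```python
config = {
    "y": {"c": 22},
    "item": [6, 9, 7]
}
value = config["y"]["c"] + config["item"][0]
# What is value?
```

Trace:
`config = { ...` → config = {'y': {'c': 22}, 'item': [6, 9, 7]}
`value = config["y"]["c"] + config["item"][0]` → value = 28
So value = 28

Answer: 28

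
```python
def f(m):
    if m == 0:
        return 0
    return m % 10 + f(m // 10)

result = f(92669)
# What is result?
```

Sum of digits of 92669: 9 + 6 + 6 + 2 + 9 = 32

Answer: 32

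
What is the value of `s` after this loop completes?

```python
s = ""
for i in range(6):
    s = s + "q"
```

Repeat 'q' 6 times
`s` takes the values: "" → "q" → "qq" → "qqq" → "qqqq" → "qqqqq" → "qqqqqq"

Answer: "qqqqqq"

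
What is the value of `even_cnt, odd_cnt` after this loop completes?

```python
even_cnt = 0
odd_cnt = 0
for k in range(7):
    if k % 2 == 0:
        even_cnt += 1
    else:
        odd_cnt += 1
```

Count evens and odds in range(7)
`even_cnt, odd_cnt` takes the values: (0, 0) → (1, 0) → (1, 1) → (2, 1) → (2, 2) → (3, 2) → (3, 3) → (4, 3)

Answer: 4, 3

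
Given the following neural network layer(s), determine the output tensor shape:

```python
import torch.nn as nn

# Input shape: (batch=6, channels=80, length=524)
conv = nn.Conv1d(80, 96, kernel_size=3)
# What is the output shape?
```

Input: (6, 80, 524) -> Output: (6, 96, 522)

Answer: (6, 96, 522)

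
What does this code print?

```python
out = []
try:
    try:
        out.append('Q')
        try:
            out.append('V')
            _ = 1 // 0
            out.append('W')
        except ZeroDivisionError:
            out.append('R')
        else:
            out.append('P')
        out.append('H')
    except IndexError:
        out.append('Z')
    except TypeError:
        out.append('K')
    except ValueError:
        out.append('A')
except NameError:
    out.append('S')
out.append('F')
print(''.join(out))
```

Execution trace: 'Q' (try body) → 'V' (inner try body) → 'R' (inner except ZeroDivisionError) → 'H' (try body, no exception) → 'F' (after the try/except). Output: QVRHF

Answer: QVRHF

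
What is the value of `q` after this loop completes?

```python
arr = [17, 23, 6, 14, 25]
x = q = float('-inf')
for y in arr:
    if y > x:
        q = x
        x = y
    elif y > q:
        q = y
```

Second largest (with repeats) in [17, 23, 6, 14, 25]
`q` takes the values: -inf → 17 → 23

Answer: 23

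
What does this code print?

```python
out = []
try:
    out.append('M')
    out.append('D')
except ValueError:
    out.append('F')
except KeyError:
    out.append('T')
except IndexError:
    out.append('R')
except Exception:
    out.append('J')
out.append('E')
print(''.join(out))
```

Execution trace: 'M' (try body) → 'D' (try body, no exception) → 'E' (after the try/except). Output: MDE

Answer: MDE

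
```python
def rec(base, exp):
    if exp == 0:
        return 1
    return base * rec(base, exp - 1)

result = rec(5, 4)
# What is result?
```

rec(5, 4) = 5 * 5 * 5 * 5 = 625

Answer: 625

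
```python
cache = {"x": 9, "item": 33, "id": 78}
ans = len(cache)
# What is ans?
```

Trace:
`cache = {"x": 9, "item": 33, "id": 78}` → cache = {'x': 9, 'item': 33, 'id': 78}
`ans = len(cache)` → ans = 3
So ans = 3

Answer: 3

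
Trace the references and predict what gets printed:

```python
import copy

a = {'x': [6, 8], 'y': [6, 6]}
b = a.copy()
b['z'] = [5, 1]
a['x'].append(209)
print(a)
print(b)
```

Key concept: shallow copy of dict with mutable values.
Step by step:
`a = {'x': [6, 8], 'y': [6, 6]}` → a = {'x': [6, 8], 'y': [6, 6]}
`b = a.copy()` → b = {'x': [6, 8], 'y': [6, 6]}
`b['z'] = [5, 1]` → b = {'x': [6, 8], 'y': [6, 6], 'z': [5, 1]}
`a['x'].append(209)` → a = {'x': [6, 8, 209], 'y': [6, 6]}; b = {'x': [6, 8, 209], 'y': [6, 6], 'z': [5, 1]}
`print(a)` → prints {'x': [6, 8, 209], 'y': [6, 6]}
`print(b)` → prints {'x': [6, 8, 209], 'y': [6, 6], 'z': [5, 1]}

Answer:
{'x': [6, 8, 209], 'y': [6, 6]}
{'x': [6, 8, 209], 'y': [6, 6], 'z': [5, 1]}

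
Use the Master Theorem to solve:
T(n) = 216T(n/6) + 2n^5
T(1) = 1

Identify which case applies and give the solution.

a=216, b=6, f(n)=2n^5. log_6(216) = 3. Since c=5 > 3 and the regularity condition holds (216(n/6)^5 = (216/6^5)n^5 with 216/6^5 < 1), Case 3 applies: T(n) = Θ(f(n)) = O(n^5).

Answer: O(n^5) - Case 3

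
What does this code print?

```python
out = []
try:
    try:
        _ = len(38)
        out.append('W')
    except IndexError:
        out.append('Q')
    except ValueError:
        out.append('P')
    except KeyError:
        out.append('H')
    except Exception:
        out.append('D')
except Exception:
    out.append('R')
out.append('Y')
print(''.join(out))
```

Execution trace: 'D' (inner except Exception) → 'Y' (after the try/except). Output: DY

Answer: DY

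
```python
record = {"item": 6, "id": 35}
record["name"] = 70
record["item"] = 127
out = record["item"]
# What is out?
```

Trace:
`record = {"item": 6, "id": 35}` → record = {'item': 6, 'id': 35}
`record["name"] = 70` → record = {'item': 6, 'id': 35, 'name': 70}
`record["item"] = 127` → record = {'item': 127, 'id': 35, 'name': 70}
`out = record["item"]` → out = 127
So out = 127

Answer: 127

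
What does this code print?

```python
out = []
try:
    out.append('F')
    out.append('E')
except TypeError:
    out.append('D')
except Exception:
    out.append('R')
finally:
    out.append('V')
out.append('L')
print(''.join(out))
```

Execution trace: 'F' (try body) → 'E' (try body, no exception) → 'V' (finally) → 'L' (after the try/except). Output: FEVL

Answer: FEVL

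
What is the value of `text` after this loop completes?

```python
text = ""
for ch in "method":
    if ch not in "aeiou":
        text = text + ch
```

Remove vowels from 'method'
`text` takes the values: "" → "m" → "mt" → "mth" → "mthd"

Answer: "mthd"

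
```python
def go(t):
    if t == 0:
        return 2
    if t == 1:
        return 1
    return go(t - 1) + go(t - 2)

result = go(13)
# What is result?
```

Build up from base cases: go(0)=2, go(1)=1, go(2)=3, go(3)=4, go(4)=7, go(5)=11, go(6)=18, ..., go(13)=521

Answer: 521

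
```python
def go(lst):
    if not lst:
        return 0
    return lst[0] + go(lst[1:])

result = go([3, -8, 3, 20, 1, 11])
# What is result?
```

3 + (-8) + 3 + 20 + 1 + 11 + 0 = 30

Answer: 30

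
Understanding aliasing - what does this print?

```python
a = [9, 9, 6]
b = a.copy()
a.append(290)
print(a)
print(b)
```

Key concept: list.copy() creates independent copy.
Step by step:
`a = [9, 9, 6]` → a = [9, 9, 6]
`b = a.copy()` → b = [9, 9, 6]
`a.append(290)` → a = [9, 9, 6, 290]
`print(a)` → prints [9, 9, 6, 290]
`print(b)` → prints [9, 9, 6]

Answer:
[9, 9, 6, 290]
[9, 9, 6]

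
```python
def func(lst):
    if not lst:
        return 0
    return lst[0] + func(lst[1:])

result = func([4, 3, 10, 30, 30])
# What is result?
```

4 + 3 + 10 + 30 + 30 + 0 = 77

Answer: 77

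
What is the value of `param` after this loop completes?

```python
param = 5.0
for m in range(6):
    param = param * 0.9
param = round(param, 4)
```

Exponential decay: 5.0 * 0.9^6
`param` takes the values: 5.0 → 4.5 → 4.05 → 3.645 → 3.2805 → 2.95245 → 2.657205 → 2.6572

Answer: 2.6572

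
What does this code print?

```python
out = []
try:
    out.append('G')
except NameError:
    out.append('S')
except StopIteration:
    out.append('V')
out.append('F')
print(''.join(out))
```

Execution trace: 'G' (try body, no exception) → 'F' (after the try/except). Output: GF

Answer: GF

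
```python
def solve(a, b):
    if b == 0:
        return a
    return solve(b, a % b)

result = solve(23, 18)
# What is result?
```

solve(23, 18) -> solve(18, 5) -> solve(5, 3) -> solve(3, 2) -> solve(2, 1) -> solve(1, 0) -> 1

Answer: 1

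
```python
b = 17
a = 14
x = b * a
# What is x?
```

Trace:
`b = 17` → b = 17
`a = 14` → a = 14
`x = b * a` → x = 238
So x = 238

Answer: 238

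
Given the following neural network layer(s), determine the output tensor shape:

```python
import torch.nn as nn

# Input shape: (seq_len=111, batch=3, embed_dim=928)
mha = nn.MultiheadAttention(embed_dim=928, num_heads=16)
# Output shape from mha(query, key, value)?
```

Input: (111, 3, 928) -> Output: (111, 3, 928)

Answer: (111, 3, 928)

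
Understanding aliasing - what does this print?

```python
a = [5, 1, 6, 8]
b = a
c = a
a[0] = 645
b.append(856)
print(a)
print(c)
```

Key concept: multiple aliases.
Step by step:
`a = [5, 1, 6, 8]` → a = [5, 1, 6, 8]
`b = a` → b = [5, 1, 6, 8] (same object as a)
`c = a` → c = [5, 1, 6, 8] (same object as a, b)
`a[0] = 645` → a = [645, 1, 6, 8] (same object as b, c); b = [645, 1, 6, 8] (same object as a, c); c = [645, 1, 6, 8] (same object as a, b)
`b.append(856)` → a = [645, 1, 6, 8, 856] (same object as b, c); b = [645, 1, 6, 8, 856] (same object as a, c); c = [645, 1, 6, 8, 856] (same object as a, b)
`print(a)` → prints [645, 1, 6, 8, 856]
`print(c)` → prints [645, 1, 6, 8, 856]

Answer:
[645, 1, 6, 8, 856]
[645, 1, 6, 8, 856]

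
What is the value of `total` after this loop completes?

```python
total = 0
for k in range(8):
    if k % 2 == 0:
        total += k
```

Sum of even numbers 0 to 7
`total` takes the values: 0 → 2 → 6 → 12

Answer: 12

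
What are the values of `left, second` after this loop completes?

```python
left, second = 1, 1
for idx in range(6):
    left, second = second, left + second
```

Fibonacci: after 6 iterations
`left, second` takes the values: (1, 1) → (1, 2) → (2, 3) → (3, 5) → (5, 8) → (8, 13) → (13, 21)

Answer: 13, 21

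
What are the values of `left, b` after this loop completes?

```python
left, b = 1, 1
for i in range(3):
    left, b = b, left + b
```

Fibonacci: after 3 iterations
`left, b` takes the values: (1, 1) → (1, 2) → (2, 3) → (3, 5)

Answer: 3, 5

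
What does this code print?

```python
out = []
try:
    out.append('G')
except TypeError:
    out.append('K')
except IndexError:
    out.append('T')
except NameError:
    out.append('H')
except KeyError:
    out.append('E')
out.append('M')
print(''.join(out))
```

Execution trace: 'G' (try body, no exception) → 'M' (after the try/except). Output: GM

Answer: GM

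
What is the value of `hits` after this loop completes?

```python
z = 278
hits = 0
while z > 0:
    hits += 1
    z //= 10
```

Count digits by repeated division by 10
`hits` takes the values: 0 → 1 → 2 → 3

Answer: 3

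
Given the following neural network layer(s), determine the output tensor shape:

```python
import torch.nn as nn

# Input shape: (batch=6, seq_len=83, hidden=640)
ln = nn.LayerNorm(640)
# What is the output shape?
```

Input: (6, 83, 640) -> Output: (6, 83, 640)

Answer: (6, 83, 640)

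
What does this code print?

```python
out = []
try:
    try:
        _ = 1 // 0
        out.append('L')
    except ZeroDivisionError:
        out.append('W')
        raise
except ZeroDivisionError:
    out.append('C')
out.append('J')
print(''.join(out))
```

Execution trace: 'W' (inner except ZeroDivisionError) → 'C' (outer except ZeroDivisionError) → 'J' (after the try/except). Output: WCJ

Answer: WCJ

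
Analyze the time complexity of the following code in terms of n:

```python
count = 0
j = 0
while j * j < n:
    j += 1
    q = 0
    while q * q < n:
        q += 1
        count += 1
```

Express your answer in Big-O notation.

Each loop level contributes: √n × √n. Multiplying the contributions gives O(n).

Answer: O(n)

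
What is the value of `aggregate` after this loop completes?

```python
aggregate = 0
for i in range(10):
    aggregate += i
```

Sum of 0 to 9 = 45
`aggregate` takes the values: 0 → 1 → 3 → 6 → 10 → 15 → 21 → 28 → 36 → 45

Answer: 45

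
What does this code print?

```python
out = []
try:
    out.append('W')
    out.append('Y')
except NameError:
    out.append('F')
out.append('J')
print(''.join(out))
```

Execution trace: 'W' (try body) → 'Y' (try body, no exception) → 'J' (after the try/except). Output: WYJ

Answer: WYJ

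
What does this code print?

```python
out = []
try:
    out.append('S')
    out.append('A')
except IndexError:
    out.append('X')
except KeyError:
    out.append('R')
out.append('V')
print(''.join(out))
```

Execution trace: 'S' (try body) → 'A' (try body, no exception) → 'V' (after the try/except). Output: SAV

Answer: SAV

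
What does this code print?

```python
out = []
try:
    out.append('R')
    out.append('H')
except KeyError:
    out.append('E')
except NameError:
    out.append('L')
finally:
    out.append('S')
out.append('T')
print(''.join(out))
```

Execution trace: 'R' (try body) → 'H' (try body, no exception) → 'S' (finally) → 'T' (after the try/except). Output: RHST

Answer: RHST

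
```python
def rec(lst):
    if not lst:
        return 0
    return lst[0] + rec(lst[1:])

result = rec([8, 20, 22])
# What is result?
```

8 + 20 + 22 + 0 = 50

Answer: 50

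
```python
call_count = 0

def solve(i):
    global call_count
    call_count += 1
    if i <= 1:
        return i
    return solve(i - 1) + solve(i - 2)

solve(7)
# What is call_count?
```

Calls(i) = 1 + Calls(i-1) + Calls(i-2); Calls(0)=Calls(1)=1. For i=7 this gives 41.

Answer: 41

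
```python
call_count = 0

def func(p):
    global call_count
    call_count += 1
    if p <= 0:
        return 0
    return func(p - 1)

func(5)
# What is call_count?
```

Linear recursion stepping by 1: 6 calls from p=5 down to ≤0.

Answer: 6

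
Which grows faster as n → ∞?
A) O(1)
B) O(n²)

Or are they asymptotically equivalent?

O(1) vs O(n²): Higher order terms dominate.

Answer: B) O(n²) grows faster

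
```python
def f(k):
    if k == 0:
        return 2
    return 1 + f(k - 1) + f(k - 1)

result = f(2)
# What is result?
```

f(k) = 1 + 2·f(k-1), f(0)=2. Closed form: (2+1)·2^2 - 1 = 11.

Answer: 11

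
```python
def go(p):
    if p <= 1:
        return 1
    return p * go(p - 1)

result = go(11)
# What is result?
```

go(11) = 11 * 10 * 9 * 8 * 7 * 6 * 5 * 4 * 3 * 2 * 1 = 39916800

Answer: 39916800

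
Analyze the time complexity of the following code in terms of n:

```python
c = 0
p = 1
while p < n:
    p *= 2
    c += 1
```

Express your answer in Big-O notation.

Each loop level contributes: log n. Multiplying the contributions gives O(log n).

Answer: O(log n)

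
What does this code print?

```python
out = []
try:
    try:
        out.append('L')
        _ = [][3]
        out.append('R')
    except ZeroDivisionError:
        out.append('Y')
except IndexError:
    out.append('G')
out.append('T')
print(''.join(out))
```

Execution trace: 'L' (try body) → 'G' (outer except IndexError) → 'T' (after the try/except). Output: LGT

Answer: LGT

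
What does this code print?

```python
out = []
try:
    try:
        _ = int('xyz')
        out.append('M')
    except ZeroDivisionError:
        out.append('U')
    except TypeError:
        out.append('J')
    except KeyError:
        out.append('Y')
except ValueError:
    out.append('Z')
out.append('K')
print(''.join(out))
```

Execution trace: 'Z' (outer except ValueError) → 'K' (after the try/except). Output: ZK

Answer: ZK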